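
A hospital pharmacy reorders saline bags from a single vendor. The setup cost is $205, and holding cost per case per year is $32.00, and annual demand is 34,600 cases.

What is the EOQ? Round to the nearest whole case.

666 cases

Q* = √(2·D·S / H) = √(2·34,600·205 / 32) = √443,312.5 ≈ 665.82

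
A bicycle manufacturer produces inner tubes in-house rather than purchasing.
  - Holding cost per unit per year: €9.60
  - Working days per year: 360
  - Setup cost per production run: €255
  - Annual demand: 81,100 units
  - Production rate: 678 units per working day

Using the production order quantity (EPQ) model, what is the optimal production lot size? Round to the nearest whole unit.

Daily demand d = 81,100/360 = 225.278; p = 678; 1 − d/p = 0.66773
EPQ = √(2DS / (H(1 − d/p)))
    = √(2 × 81,100 × 255 / (9.6 × 0.66773)) ≈ 2,540.15

2,540 units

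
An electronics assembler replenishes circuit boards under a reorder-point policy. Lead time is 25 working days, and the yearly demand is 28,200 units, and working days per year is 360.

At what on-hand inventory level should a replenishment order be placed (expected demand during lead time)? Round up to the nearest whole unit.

1,959 units

Daily demand d = 28,200 / 360 = 78.333 units/day
Demand during lead time = 78.333 × 25 = 1,958.33
Reorder point = 1,958.33 → round up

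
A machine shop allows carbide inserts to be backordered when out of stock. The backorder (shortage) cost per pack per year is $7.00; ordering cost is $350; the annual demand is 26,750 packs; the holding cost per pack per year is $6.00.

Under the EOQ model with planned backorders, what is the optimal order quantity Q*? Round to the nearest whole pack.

Basic EOQ = √(2·26,750·350/6) = 1,766.588
Backorder adjustment √((H+b)/b) = √((6+7)/7) = 1.3628
Q* = 1,766.588 × 1.3628 ≈ 2,407.45

2,407 packs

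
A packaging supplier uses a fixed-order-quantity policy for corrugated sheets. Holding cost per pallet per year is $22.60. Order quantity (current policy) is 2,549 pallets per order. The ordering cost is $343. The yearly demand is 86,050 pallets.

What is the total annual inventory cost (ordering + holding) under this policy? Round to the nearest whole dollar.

$40,383

Orders/yr = 86,050/2,549 = 33.758; ordering cost = 33.758 × $343 = $11,579.11
Average inventory = 2,549/2 = 1274.5; holding cost = 1274.5 × $22.6 = $28,803.70
Total = $11,579.11 + $28,803.70 = $40,382.81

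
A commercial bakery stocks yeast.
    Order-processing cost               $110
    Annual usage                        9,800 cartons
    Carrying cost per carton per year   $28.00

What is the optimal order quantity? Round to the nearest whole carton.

2DS/H = 2·9,800·110/28 = 77,000.00
EOQ = √77,000.00 ≈ 277.49

277 cartons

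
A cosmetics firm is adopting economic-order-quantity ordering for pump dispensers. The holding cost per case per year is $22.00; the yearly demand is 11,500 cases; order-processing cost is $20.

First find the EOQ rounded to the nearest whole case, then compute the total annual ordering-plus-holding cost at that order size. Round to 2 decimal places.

2DS/H = 2·11,500·20/22 = 20,909.09
EOQ = √20,909.09 ≈ 144.60 → Q = 145 cases
Ordering: D/Q × S = 11,500/145 × $20 = $1,586.21
Holding:  Q/2 × H = 145/2 × $22 = $1,595.00
Total = $1,586.21 + $1,595.00 = $3,181.21

$3,181.21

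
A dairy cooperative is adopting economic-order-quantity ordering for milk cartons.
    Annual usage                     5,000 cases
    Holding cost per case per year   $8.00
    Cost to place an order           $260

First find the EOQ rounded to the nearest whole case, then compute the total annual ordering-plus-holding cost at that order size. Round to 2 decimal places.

Optimal lot size Q* = (2 × 5,000 × $260 / $8)^½ ≈ 570.09 → Q = 570 cases
Annual ordering cost = (D/Q)·S = (5,000/570) × 260 = $2,280.70
Annual holding cost  = (Q/2)·H = (570/2) × 8 = $2,280.00
Total = $2,280.70 + $2,280.00 = $4,560.70

$4,560.70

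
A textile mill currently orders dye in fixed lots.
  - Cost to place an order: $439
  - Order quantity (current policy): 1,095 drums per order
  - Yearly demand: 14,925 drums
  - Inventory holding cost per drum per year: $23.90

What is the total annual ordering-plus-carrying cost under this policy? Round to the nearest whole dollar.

Ordering: D/Q × S = 14,925/1,095 × $439 = $5,983.63
Holding:  Q/2 × H = 1,095/2 × $23.9 = $13,085.25
Total = $5,983.63 + $13,085.25 = $19,068.88

$19,069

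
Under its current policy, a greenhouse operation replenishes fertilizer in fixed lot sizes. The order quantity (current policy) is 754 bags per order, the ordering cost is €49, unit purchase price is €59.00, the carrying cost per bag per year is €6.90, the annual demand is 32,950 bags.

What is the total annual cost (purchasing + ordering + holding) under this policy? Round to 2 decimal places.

Orders/yr = 32,950/754 = 43.700; ordering cost = 43.700 × €49 = €2,141.31
Average inventory = 754/2 = 377; holding cost = 377 × €6.9 = €2,601.30
Purchase cost = D·C = 32,950 × 59 = €1,944,050.00
Total = €2,141.31 + €2,601.30 + €1,944,050.00 = €1,948,792.61

€1,948,792.61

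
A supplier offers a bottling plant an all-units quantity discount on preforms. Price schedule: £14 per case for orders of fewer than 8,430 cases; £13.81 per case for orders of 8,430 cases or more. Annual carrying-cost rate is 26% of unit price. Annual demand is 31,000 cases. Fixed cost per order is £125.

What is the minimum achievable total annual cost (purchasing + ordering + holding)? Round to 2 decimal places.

£439,311.31

H₁ = 26%×£14 = £3.6400;  H₂ = 26%×£13.81 = £3.5906
EOQ₁ = √(2×31,000×125/3.6400) = 1,459.15  (< 8,430, feasible at tier 1)
EOQ₂ = √(2×31,000×125/3.5906) = 1,469.15  (< 8,430 → use Q = 8,430 at tier-2 price)
TC(tier 1 (EOQ₁), Q≈1,459.2) = £439,311.31
TC(tier 2, Q≈8,430.0) = £443,704.05
Minimum at tier 1 (EOQ₁): £439,311.31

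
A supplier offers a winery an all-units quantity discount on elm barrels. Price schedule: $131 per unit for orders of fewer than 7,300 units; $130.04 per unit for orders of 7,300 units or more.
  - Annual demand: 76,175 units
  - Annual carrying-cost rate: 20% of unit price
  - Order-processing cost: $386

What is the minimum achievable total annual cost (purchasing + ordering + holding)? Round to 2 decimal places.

$10,004,754.08

H₁ = 20%×$131 = $26.2000;  H₂ = 20%×$130.04 = $26.0080
EOQ₁ = √(2×76,175×386/26.2000) = 1,498.18  (< 7,300, feasible at tier 1)
EOQ₂ = √(2×76,175×386/26.0080) = 1,503.70  (< 7,300 → use Q = 7,300 at tier-2 price)
TC(tier 1 (EOQ₁), Q≈1,498.2) = $10,018,177.34
TC(tier 2, Q≈7,300.0) = $10,004,754.08
Minimum at tier 2: $10,004,754.08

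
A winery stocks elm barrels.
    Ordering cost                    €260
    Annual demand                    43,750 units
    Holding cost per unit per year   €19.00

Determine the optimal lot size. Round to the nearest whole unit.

1,094 units

2DS/H = 2·43,750·260/19 = 1,197,368.42
EOQ = √1,197,368.42 ≈ 1,094.24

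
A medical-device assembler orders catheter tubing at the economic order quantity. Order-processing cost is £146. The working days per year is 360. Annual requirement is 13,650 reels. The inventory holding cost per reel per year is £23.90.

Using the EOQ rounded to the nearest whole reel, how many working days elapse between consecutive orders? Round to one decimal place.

10.8 days

Q* = √(2·D·S / H) = √(2·13,650·146 / 23.9) = √166,769.9 ≈ 408.37 → Q = 408 reels
Days between orders = 360 / (D/Q) = 360 / 33.456 ≈ 10.760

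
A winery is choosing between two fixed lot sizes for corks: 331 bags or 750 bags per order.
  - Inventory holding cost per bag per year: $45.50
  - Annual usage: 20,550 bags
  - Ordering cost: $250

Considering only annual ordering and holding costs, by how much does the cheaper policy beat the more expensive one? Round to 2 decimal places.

$861.10

TC(Q) = (D/Q)S + (Q/2)H
TC(331) = (20,550/331)×250 + (331/2)×45.5 = $23,051.40
TC(750) = (20,550/750)×250 + (750/2)×45.5 = $23,912.50
Lots of 331 are cheaper by $861.10.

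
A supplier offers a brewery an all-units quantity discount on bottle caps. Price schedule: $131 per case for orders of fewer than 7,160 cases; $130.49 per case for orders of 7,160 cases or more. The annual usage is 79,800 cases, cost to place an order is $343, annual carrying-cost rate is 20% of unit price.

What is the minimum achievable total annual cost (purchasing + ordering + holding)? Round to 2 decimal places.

H₁ = 20%×$131 = $26.2000;  H₂ = 20%×$130.49 = $26.0980
EOQ₁ = √(2×79,800×343/26.2000) = 1,445.48  (< 7,160, feasible at tier 1)
EOQ₂ = √(2×79,800×343/26.0980) = 1,448.30  (< 7,160 → use Q = 7,160 at tier-2 price)
TC(tier 1 (EOQ₁), Q≈1,445.5) = $10,491,671.64
TC(tier 2, Q≈7,160.0) = $10,510,355.66
Minimum at tier 1 (EOQ₁): $10,491,671.64

$10,491,671.64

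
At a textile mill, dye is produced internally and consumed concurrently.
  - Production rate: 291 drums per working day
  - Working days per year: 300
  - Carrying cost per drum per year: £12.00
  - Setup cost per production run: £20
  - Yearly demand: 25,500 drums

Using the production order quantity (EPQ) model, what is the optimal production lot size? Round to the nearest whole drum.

Daily demand d = 25,500/300 = 85.000; p = 291; 1 − d/p = 0.70790
EPQ = √(2DS / (H(1 − d/p)))
    = √(2 × 25,500 × 20 / (12 × 0.70790)) ≈ 346.52

347 drums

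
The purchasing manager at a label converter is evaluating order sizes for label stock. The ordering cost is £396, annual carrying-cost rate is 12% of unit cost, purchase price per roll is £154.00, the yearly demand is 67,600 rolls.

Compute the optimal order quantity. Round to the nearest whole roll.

Holding cost per roll per year: H = 12% × £154 = £18.4800
2DS/H = 2·67,600·396/18.48 = 2,897,142.86
EOQ = √2,897,142.86 ≈ 1,702.10

1,702 rolls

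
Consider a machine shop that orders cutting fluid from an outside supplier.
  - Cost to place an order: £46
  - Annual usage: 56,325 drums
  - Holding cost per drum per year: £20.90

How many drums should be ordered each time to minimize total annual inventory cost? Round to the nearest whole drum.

498 drums

2DS/H = 2·56,325·46/20.9 = 247,937.80
EOQ = √247,937.80 ≈ 497.93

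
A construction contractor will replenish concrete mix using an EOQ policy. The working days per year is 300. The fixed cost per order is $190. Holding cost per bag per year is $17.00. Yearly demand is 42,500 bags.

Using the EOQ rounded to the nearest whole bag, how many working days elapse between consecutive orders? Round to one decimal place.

6.9 days

2DS/H = 2·42,500·190/17 = 950,000.00
EOQ = √950,000.00 ≈ 974.68 → Q = 975 bags
Cycle time = (working days × Q)/D = (300 × 975) / 42,500 = 6.882 days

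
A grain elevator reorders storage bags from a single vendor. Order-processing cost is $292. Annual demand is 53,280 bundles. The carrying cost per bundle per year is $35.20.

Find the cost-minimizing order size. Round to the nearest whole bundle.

Optimal lot size Q* = (2 × 53,280 × $292 / $35.2)^½ ≈ 940.19

940 bundles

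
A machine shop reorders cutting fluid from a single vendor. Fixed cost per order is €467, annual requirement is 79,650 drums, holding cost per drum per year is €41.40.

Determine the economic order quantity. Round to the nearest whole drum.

1,340 drums

EOQ = √(2DS/H) = √(2 × 79,650 × 467 / 41.4)
    = √(1,796,934.78) ≈ 1,340.50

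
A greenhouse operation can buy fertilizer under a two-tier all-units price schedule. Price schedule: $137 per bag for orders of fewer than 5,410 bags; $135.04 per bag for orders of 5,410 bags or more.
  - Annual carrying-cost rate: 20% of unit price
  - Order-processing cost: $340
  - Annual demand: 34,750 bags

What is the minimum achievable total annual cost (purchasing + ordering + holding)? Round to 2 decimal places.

$4,767,880.56

H₁ = 20%×$137 = $27.4000;  H₂ = 20%×$135.04 = $27.0080
EOQ₁ = √(2×34,750×340/27.4000) = 928.66  (< 5,410, feasible at tier 1)
EOQ₂ = √(2×34,750×340/27.0080) = 935.37  (< 5,410 → use Q = 5,410 at tier-2 price)
TC(tier 1 (EOQ₁), Q≈928.7) = $4,786,195.27
TC(tier 2, Q≈5,410.0) = $4,767,880.56
Minimum at tier 2: $4,767,880.56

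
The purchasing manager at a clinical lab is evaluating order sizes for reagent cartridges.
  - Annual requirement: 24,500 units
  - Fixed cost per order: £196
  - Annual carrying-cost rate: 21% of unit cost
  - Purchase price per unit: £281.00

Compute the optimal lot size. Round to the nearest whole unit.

H = i·C = 0.21 × £281 = £59.0100 per unit-year
Optimal lot size Q* = (2 × 24,500 × £196 / £59.01)^½ ≈ 403.43

403 units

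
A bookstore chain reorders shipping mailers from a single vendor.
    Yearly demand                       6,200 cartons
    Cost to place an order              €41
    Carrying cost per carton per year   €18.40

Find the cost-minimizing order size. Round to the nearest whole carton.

166 cartons

Q* = √(2·D·S / H) = √(2·6,200·41 / 18.4) = √27,630.4 ≈ 166.22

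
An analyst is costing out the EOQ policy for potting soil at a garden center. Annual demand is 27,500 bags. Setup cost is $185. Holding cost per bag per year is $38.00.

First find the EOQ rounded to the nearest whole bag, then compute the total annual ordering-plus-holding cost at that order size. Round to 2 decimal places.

EOQ = √(2DS/H) = √(2 × 27,500 × 185 / 38)
    = √(267,763.16) ≈ 517.46 → Q = 517 bags
Orders/yr = 27,500/517 = 53.191; ordering cost = 53.191 × $185 = $9,840.43
Average inventory = 517/2 = 258.5; holding cost = 258.5 × $38 = $9,823.00
Total = $9,840.43 + $9,823.00 = $19,663.43

$19,663.43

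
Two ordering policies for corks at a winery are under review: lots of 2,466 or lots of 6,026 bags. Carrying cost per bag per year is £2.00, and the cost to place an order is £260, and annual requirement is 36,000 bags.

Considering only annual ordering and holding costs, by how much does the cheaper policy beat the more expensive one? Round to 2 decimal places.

£1,317.65

For each Q, cost = (D/Q)·S + (Q/2)·H.
TC(2,466) = (36,000/2,466)×260 + (2,466/2)×2 = £6,261.62
TC(6,026) = (36,000/6,026)×260 + (6,026/2)×2 = £7,579.27
|ΔTC| = |£6,261.62 − £7,579.27| = £1,317.65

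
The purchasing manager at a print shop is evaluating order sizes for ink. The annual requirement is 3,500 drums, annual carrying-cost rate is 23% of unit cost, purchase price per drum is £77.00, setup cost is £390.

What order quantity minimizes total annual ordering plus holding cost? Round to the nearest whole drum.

Holding cost per drum per year: H = 23% × £77 = £17.7100
2DS/H = 2·3,500·390/17.71 = 154,150.20
EOQ = √154,150.20 ≈ 392.62

393 drums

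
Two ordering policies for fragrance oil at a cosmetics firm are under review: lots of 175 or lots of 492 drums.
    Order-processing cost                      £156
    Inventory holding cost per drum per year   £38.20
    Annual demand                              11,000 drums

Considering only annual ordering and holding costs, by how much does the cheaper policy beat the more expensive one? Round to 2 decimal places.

TC(Q) = (D/Q)S + (Q/2)H
TC(175) = (11,000/175)×156 + (175/2)×38.2 = £13,148.21
TC(492) = (11,000/492)×156 + (492/2)×38.2 = £12,885.00
|ΔTC| = |£13,148.21 − £12,885.00| = £263.21

£263.21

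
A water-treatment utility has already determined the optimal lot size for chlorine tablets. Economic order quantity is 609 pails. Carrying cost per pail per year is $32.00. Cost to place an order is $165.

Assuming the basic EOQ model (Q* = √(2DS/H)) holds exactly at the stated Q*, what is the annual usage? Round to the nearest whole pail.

EOQ relation: Q² = 2DS/H, so rearrange for the unknown.
D = Q²H / (2S) = 609² × 32 / (2 × 165) = 35,964.22

35,964 pails per year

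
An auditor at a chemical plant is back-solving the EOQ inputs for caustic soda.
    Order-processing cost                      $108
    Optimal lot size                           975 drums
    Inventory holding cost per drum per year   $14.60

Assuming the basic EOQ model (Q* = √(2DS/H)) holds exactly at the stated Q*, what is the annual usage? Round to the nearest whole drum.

Since Q* = (2DS/H)^½, squaring gives Q*²·H = 2DS.
D = Q²H / (2S) = 975² × 14.6 / (2 × 108) = 64,255.21

64,255 drums per year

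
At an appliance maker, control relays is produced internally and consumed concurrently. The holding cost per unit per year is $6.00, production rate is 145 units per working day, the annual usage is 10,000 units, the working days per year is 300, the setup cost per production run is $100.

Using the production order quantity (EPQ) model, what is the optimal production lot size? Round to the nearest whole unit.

658 units

d = 10,000/300 = 33.3333 units/day;  effective holding cost H(1 − d/p) = 6·(1 − 33.3333/145) = 4.62069
Q* = √(2DS / H_eff) = √(2·10,000·100 / 4.62069) ≈ 657.90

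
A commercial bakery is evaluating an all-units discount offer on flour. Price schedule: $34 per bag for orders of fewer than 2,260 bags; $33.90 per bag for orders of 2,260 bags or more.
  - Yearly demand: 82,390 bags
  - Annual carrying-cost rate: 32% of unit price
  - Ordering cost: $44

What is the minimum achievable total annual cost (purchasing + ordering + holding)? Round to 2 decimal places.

$2,806,883.29

H₁ = 32%×$34 = $10.8800;  H₂ = 32%×$33.90 = $10.8480
EOQ₁ = √(2×82,390×44/10.8800) = 816.33  (< 2,260, feasible at tier 1)
EOQ₂ = √(2×82,390×44/10.8480) = 817.53  (< 2,260 → use Q = 2,260 at tier-2 price)
TC(tier 1 (EOQ₁), Q≈816.3) = $2,810,141.64
TC(tier 2, Q≈2,260.0) = $2,806,883.29
Minimum at tier 2: $2,806,883.29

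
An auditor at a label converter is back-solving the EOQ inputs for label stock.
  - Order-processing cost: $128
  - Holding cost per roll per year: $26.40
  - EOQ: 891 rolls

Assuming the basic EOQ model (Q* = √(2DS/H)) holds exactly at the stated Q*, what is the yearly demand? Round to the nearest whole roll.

Since Q* = (2DS/H)^½, squaring gives Q*²·H = 2DS.
D = Q²H / (2S) = 891² × 26.4 / (2 × 128) = 81,868.98

81,869 rolls per year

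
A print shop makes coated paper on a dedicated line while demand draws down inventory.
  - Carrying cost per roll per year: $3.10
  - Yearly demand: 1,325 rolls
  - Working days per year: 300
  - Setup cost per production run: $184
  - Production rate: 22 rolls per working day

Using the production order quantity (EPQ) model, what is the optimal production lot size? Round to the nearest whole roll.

d = 1,325/300 = 4.4167 rolls/day;  effective holding cost H(1 − d/p) = 3.1·(1 − 4.4167/22) = 2.47765
Q* = √(2DS / H_eff) = √(2·1,325·184 / 2.47765) ≈ 443.62

444 rolls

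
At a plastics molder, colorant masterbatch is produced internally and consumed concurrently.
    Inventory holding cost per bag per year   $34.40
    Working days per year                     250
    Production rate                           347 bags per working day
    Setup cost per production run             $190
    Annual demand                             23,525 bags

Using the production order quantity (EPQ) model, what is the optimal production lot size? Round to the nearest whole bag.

597 bags

Daily demand d = 23,525/250 = 94.100; p = 347; 1 − d/p = 0.72882
EPQ = √(2DS / (H(1 − d/p)))
    = √(2 × 23,525 × 190 / (34.4 × 0.72882)) ≈ 597.13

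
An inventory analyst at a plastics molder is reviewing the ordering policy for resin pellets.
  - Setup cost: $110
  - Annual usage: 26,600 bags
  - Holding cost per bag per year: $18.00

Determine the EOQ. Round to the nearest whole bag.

Q* = √(2·D·S / H) = √(2·26,600·110 / 18) = √325,111.1 ≈ 570.19

570 bags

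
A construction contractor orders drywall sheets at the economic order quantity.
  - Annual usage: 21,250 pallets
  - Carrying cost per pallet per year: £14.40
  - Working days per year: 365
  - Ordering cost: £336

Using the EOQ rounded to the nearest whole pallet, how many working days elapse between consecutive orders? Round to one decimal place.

17.1 days

2DS/H = 2·21,250·336/14.4 = 991,666.67
EOQ = √991,666.67 ≈ 995.82 → Q = 996 pallets
T = Q/D × 365 days = 996/21,250 × 365 = 17.108 days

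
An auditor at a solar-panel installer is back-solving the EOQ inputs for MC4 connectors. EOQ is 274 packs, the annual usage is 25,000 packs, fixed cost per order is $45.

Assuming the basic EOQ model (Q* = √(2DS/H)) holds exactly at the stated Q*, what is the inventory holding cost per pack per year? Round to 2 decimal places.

$29.97

From Q* = √(2DS/H) ⇒ Q*² = 2DS/H.
H = 2DS / Q² = 2 × 25,000 × 45 / 274² = 29.9696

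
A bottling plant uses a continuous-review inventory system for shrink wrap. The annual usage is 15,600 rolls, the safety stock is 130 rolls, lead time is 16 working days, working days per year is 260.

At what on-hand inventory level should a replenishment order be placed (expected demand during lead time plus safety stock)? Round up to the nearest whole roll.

Daily demand d = 15,600 / 260 = 60.000 rolls/day
Demand during lead time = 60.000 × 16 = 960.00
Reorder point = 960.00 + 130 = 1,090.00 → round up

1,090 rolls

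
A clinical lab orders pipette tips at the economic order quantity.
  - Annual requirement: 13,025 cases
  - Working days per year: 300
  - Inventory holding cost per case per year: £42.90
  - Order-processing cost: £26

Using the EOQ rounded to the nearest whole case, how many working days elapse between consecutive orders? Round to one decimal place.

2.9 days

Q* = √(2·D·S / H) = √(2·13,025·26 / 42.9) = √15,787.9 ≈ 125.65 → Q = 126 cases
T = Q/D × 300 days = 126/13,025 × 300 = 2.902 days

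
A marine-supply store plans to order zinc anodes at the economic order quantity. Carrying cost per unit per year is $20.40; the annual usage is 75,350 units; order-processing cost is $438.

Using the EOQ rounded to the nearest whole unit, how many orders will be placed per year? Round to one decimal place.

41.9 orders per year

Q* = √(2·D·S / H) = √(2·75,350·438 / 20.4) = √3,235,617.6 ≈ 1,798.78 → Q = 1,799
Orders per year = D/Q = 75,350 / 1,799 = 41.884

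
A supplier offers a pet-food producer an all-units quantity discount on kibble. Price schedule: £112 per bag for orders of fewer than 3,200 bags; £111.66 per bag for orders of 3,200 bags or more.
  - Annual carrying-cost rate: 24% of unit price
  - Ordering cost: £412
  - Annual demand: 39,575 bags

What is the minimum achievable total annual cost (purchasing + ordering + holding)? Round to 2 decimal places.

H₁ = 24%×£112 = £26.8800;  H₂ = 24%×£111.66 = £26.7984
EOQ₁ = √(2×39,575×412/26.8800) = 1,101.44  (< 3,200, feasible at tier 1)
EOQ₂ = √(2×39,575×412/26.7984) = 1,103.11  (< 3,200 → use Q = 3,200 at tier-2 price)
TC(tier 1 (EOQ₁), Q≈1,101.4) = £4,462,006.61
TC(tier 2, Q≈3,200.0) = £4,466,917.22
Minimum at tier 1 (EOQ₁): £4,462,006.61

£4,462,006.61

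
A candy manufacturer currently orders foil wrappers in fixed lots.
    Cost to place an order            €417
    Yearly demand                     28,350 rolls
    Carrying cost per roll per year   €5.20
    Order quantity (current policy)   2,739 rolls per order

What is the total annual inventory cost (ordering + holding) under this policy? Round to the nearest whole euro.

€11,438

Ordering: D/Q × S = 28,350/2,739 × €417 = €4,316.16
Holding:  Q/2 × H = 2,739/2 × €5.2 = €7,121.40
Total = €4,316.16 + €7,121.40 = €11,437.56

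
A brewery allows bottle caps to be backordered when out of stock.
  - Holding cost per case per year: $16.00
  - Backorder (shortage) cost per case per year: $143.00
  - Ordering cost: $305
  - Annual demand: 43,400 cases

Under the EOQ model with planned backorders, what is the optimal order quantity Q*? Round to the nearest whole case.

Basic EOQ = √(2·43,400·305/16) = 1,286.322
Backorder adjustment √((H+b)/b) = √((16+143)/143) = 1.0545
Q* = 1,286.322 × 1.0545 ≈ 1,356.38

1,356 cases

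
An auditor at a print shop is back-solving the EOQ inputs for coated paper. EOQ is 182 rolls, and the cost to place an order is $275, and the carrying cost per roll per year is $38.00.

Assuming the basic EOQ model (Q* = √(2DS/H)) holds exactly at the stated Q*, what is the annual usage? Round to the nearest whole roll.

2,289 rolls per year

EOQ relation: Q² = 2DS/H, so rearrange for the unknown.
D = Q²H / (2S) = 182² × 38 / (2 × 275) = 2,288.57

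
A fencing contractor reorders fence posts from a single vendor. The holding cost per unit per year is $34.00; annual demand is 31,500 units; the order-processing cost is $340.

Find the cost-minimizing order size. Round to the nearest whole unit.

794 units

Optimal lot size Q* = (2 × 31,500 × $340 / $34)^½ ≈ 793.73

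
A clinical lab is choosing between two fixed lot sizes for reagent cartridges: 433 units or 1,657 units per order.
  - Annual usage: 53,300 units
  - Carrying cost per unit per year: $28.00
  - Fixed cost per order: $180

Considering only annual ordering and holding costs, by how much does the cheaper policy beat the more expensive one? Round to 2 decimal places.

TC(Q) = (D/Q)S + (Q/2)H
TC(433) = (53,300/433)×180 + (433/2)×28 = $28,219.04
TC(1,657) = (53,300/1,657)×180 + (1,657/2)×28 = $28,987.98
Cheaper: Q = 433.  Difference = $768.94

$768.94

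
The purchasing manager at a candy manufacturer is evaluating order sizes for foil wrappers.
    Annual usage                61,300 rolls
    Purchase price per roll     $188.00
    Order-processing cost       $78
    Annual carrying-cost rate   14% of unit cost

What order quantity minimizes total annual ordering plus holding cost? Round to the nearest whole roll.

603 rolls

Carrying cost H = $188 × 14% = $26.3200/roll/yr
EOQ = √(2DS/H) = √(2 × 61,300 × 78 / 26.32)
    = √(363,328.27) ≈ 602.77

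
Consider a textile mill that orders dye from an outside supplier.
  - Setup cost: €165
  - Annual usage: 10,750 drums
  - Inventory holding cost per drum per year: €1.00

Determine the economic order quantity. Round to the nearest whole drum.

1,883 drums

Optimal lot size Q* = (2 × 10,750 × €165 / €1)^½ ≈ 1,883.48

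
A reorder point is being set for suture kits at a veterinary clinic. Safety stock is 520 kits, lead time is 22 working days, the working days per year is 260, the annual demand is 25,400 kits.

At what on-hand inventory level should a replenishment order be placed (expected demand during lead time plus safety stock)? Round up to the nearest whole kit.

Daily demand d = 25,400 / 260 = 97.692 kits/day
Demand during lead time = 97.692 × 22 = 2,149.23
Reorder point = 2,149.23 + 520 = 2,669.23 → round up

2,670 kits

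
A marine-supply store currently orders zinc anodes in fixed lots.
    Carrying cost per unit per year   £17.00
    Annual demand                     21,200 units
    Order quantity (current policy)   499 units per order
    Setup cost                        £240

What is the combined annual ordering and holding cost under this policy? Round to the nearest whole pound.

Ordering: D/Q × S = 21,200/499 × £240 = £10,196.39
Holding:  Q/2 × H = 499/2 × £17 = £4,241.50
Total = £10,196.39 + £4,241.50 = £14,437.89

£14,438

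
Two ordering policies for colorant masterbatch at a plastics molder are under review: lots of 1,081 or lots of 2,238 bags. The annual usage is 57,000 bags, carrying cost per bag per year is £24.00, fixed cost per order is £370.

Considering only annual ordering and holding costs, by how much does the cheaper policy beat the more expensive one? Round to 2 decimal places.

Annual cost at Q: ordering D·S/Q plus holding Q·H/2.
TC(1,081) = (57,000/1,081)×370 + (1,081/2)×24 = £32,481.71
TC(2,238) = (57,000/2,238)×370 + (2,238/2)×24 = £36,279.59
Cheaper: Q = 1,081.  Difference = £3,797.88

£3,797.88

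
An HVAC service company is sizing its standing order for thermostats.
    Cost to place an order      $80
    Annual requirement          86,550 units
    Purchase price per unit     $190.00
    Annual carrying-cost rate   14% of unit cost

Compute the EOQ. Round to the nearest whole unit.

Holding cost per unit per year: H = 14% × $190 = $26.6000
EOQ = √(2DS/H) = √(2 × 86,550 × 80 / 26.6)
    = √(520,601.50) ≈ 721.53

722 units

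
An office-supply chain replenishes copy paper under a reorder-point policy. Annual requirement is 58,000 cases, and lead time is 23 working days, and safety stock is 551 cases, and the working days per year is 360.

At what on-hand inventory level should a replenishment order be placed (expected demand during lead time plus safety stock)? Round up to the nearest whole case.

4,257 cases

Daily demand d = 58,000 / 360 = 161.111 cases/day
Demand during lead time = 161.111 × 23 = 3,705.56
Reorder point = 3,705.56 + 551 = 4,256.56 → round up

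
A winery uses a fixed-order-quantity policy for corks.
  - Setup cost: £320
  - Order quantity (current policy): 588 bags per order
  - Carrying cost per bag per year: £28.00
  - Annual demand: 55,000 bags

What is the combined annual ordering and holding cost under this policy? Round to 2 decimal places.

Orders/yr = 55,000/588 = 93.537; ordering cost = 93.537 × £320 = £29,931.97
Average inventory = 588/2 = 294; holding cost = 294 × £28 = £8,232.00
Total = £29,931.97 + £8,232.00 = £38,163.97

£38,163.97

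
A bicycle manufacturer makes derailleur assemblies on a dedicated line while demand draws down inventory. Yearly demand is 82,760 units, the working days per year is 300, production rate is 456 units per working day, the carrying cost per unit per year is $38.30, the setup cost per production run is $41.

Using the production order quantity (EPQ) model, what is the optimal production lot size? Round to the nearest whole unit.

d = 82,760/300 = 275.8667 units/day;  effective holding cost H(1 − d/p) = 38.3·(1 − 275.8667/456) = 15.12962
Q* = √(2DS / H_eff) = √(2·82,760·41 / 15.12962) ≈ 669.74

670 units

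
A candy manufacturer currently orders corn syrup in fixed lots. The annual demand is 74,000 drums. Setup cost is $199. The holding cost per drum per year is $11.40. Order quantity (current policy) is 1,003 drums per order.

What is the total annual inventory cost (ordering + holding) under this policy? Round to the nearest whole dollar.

Ordering: D/Q × S = 74,000/1,003 × $199 = $14,681.95
Holding:  Q/2 × H = 1,003/2 × $11.4 = $5,717.10
Total = $14,681.95 + $5,717.10 = $20,399.05

$20,399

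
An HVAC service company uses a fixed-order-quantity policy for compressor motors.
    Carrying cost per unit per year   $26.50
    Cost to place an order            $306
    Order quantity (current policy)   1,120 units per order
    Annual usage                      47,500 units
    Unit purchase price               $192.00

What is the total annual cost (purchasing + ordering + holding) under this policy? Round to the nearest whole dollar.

Ordering: D/Q × S = 47,500/1,120 × $306 = $12,977.68
Holding:  Q/2 × H = 1,120/2 × $26.5 = $14,840.00
Purchase cost = D·C = 47,500 × 192 = $9,120,000.00
Total = $12,977.68 + $14,840.00 + $9,120,000.00 = $9,147,817.68

$9,147,818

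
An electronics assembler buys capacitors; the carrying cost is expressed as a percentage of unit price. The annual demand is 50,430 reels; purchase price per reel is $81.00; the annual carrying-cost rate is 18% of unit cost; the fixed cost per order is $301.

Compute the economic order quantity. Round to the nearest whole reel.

1,443 reels

H = i·C = 0.18 × $81 = $14.5800 per reel-year
2DS/H = 2·50,430·301/14.58 = 2,082,226.34
EOQ = √2,082,226.34 ≈ 1,442.99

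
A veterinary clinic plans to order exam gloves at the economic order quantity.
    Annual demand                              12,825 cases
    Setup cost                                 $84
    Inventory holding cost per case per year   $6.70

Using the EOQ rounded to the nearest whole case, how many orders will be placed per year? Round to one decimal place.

22.6 orders per year

Q* = √(2·D·S / H) = √(2·12,825·84 / 6.7) = √321,582.1 ≈ 567.08 → Q = 567
N = D/Q = 12,825/567 ≈ 22.619 orders/yr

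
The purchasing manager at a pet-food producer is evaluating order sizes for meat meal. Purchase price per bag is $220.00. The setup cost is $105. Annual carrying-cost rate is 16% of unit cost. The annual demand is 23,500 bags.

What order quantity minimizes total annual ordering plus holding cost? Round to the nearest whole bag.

374 bags

Carrying cost H = $220 × 16% = $35.2000/bag/yr
Q* = √(2·D·S / H) = √(2·23,500·105 / 35.2) = √140,198.9 ≈ 374.43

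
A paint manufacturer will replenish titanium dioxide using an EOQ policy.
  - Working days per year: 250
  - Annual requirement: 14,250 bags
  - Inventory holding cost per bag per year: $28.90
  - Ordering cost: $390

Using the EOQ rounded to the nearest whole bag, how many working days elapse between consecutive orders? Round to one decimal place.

2DS/H = 2·14,250·390/28.9 = 384,602.08
EOQ = √384,602.08 ≈ 620.16 → Q = 620 bags
Cycle time = (working days × Q)/D = (250 × 620) / 14,250 = 10.877 days

10.9 days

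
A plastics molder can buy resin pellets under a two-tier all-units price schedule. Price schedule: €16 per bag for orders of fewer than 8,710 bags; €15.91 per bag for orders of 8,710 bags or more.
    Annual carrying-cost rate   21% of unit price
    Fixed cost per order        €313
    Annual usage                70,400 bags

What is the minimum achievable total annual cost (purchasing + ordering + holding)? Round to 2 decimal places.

H₁ = 21%×€16 = €3.3600;  H₂ = 21%×€15.91 = €3.3411
EOQ₁ = √(2×70,400×313/3.3600) = 3,621.63  (< 8,710, feasible at tier 1)
EOQ₂ = √(2×70,400×313/3.3411) = 3,631.86  (< 8,710 → use Q = 8,710 at tier-2 price)
TC(tier 1 (EOQ₁), Q≈3,621.6) = €1,138,568.67
TC(tier 2, Q≈8,710.0) = €1,137,144.36
Minimum at tier 2: €1,137,144.36

€1,137,144.36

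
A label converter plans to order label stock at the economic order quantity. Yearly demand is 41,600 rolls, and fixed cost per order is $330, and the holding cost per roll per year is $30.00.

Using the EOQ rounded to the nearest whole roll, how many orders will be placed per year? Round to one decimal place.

43.5 orders per year

Q* = √(2·D·S / H) = √(2·41,600·330 / 30) = √915,200.0 ≈ 956.66 → Q = 957
N = D/Q = 41,600/957 ≈ 43.469 orders/yr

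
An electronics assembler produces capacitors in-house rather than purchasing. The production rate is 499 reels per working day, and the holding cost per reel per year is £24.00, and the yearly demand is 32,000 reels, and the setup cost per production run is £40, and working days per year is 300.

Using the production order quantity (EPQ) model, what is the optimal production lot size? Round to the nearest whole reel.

368 reels

d = 32,000/300 = 106.6667 reels/day;  effective holding cost H(1 − d/p) = 24·(1 − 106.6667/499) = 18.86974
Q* = √(2DS / H_eff) = √(2·32,000·40 / 18.86974) ≈ 368.33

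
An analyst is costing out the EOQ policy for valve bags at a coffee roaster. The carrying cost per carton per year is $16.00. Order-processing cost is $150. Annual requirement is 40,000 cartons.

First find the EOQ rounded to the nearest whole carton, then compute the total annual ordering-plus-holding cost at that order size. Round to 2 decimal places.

$13,856.41

EOQ = √(2DS/H) = √(2 × 40,000 × 150 / 16)
    = √(750,000.00) ≈ 866.03 → Q = 866 cartons
Annual ordering cost = (D/Q)·S = (40,000/866) × 150 = $6,928.41
Annual holding cost  = (Q/2)·H = (866/2) × 16 = $6,928.00
Total = $6,928.41 + $6,928.00 = $13,856.41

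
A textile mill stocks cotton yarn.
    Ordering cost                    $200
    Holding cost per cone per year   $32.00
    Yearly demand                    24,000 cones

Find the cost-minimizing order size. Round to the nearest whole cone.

548 cones

Q* = √(2·D·S / H) = √(2·24,000·200 / 32) = √300,000.0 ≈ 547.72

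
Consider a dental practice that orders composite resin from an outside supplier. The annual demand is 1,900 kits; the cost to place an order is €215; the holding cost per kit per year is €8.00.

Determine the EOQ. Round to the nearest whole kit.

320 kits

Q* = √(2·D·S / H) = √(2·1,900·215 / 8) = √102,125.0 ≈ 319.57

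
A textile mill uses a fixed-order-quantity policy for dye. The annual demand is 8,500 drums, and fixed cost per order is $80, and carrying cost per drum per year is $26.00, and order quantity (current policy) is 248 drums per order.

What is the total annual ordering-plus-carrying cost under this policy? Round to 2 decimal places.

Orders/yr = 8,500/248 = 34.274; ordering cost = 34.274 × $80 = $2,741.94
Average inventory = 248/2 = 124; holding cost = 124 × $26 = $3,224.00
Total = $2,741.94 + $3,224.00 = $5,965.94

$5,965.94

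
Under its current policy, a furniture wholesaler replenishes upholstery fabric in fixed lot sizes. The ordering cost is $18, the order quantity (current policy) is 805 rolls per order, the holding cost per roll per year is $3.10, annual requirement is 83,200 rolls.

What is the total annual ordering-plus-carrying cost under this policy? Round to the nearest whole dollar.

Annual ordering cost = (D/Q)·S = (83,200/805) × 18 = $1,860.37
Annual holding cost  = (Q/2)·H = (805/2) × 3.1 = $1,247.75
Total = $1,860.37 + $1,247.75 = $3,108.12

$3,108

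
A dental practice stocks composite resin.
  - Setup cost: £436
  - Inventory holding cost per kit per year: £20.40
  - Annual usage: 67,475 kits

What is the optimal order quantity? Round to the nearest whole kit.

Optimal lot size Q* = (2 × 67,475 × £436 / £20.4)^½ ≈ 1,698.30

1,698 kits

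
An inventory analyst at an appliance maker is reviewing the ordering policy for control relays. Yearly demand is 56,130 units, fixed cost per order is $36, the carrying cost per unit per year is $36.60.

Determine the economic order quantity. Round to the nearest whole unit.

332 units

2DS/H = 2·56,130·36/36.6 = 110,419.67
EOQ = √110,419.67 ≈ 332.29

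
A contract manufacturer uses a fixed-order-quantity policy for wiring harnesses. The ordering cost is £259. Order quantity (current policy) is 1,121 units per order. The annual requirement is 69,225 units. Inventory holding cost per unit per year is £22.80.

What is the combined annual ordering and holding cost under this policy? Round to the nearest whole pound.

Orders/yr = 69,225/1,121 = 61.753; ordering cost = 61.753 × £259 = £15,994.00
Average inventory = 1,121/2 = 560.5; holding cost = 560.5 × £22.8 = £12,779.40
Total = £15,994.00 + £12,779.40 = £28,773.40

£28,773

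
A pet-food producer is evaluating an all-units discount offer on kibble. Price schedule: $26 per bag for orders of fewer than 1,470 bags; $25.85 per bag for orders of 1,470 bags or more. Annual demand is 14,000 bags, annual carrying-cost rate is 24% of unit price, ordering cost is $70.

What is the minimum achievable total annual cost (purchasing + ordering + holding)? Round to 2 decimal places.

$367,126.61

H₁ = 24%×$26 = $6.2400;  H₂ = 24%×$25.85 = $6.2040
EOQ₁ = √(2×14,000×70/6.2400) = 560.45  (< 1,470, feasible at tier 1)
EOQ₂ = √(2×14,000×70/6.2040) = 562.07  (< 1,470 → use Q = 1,470 at tier-2 price)
TC(tier 1 (EOQ₁), Q≈560.4) = $367,497.20
TC(tier 2, Q≈1,470.0) = $367,126.61
Minimum at tier 2: $367,126.61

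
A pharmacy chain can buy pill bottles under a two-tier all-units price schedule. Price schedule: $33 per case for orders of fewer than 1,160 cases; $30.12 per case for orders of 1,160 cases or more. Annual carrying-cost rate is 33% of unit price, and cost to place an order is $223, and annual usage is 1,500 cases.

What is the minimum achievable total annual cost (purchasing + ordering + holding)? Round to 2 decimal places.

$51,233.33

H₁ = 33%×$33 = $10.8900;  H₂ = 33%×$30.12 = $9.9396
EOQ₁ = √(2×1,500×223/10.8900) = 247.86  (< 1,160, feasible at tier 1)
EOQ₂ = √(2×1,500×223/9.9396) = 259.44  (< 1,160 → use Q = 1,160 at tier-2 price)
TC(tier 1 (EOQ₁), Q≈247.9) = $52,199.15
TC(tier 2, Q≈1,160.0) = $51,233.33
Minimum at tier 2: $51,233.33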